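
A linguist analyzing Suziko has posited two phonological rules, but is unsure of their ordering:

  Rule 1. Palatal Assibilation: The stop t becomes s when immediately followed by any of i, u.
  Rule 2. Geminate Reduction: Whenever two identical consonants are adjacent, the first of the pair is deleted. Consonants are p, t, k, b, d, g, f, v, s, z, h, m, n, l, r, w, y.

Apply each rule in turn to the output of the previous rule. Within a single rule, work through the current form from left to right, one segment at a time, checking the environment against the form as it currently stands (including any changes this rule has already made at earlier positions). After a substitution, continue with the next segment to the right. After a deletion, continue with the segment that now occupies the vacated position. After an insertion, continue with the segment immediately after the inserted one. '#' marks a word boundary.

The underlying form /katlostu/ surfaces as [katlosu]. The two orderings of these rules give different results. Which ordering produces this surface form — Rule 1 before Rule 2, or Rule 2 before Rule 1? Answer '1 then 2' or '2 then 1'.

Order 1 then 2:
  1 Palatal Assibilation: [katlostu] → [katlossu]
  2 Geminate Reduction: [katlossu] → [katlosu]
  result: [katlosu]
Order 2 then 1:
  2 Geminate Reduction: no change — [katlostu]
  1 Palatal Assibilation: [katlostu] → [katlossu]
  result: [katlossu]

1 then 2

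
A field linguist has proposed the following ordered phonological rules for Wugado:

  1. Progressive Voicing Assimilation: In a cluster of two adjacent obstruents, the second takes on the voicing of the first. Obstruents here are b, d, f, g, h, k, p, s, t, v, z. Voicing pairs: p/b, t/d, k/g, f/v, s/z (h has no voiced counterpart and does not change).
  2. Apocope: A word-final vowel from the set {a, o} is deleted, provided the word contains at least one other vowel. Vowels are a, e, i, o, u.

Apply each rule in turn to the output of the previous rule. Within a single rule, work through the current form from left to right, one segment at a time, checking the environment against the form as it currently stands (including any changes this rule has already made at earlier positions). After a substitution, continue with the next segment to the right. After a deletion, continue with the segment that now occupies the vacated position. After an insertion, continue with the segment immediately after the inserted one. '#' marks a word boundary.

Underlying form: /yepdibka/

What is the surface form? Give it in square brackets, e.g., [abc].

1 Progressive Voicing Assimilation: [yepdibka] → [yeptibga]
2 Apocope: [yeptibga] → [yeptibg]

[yeptibg]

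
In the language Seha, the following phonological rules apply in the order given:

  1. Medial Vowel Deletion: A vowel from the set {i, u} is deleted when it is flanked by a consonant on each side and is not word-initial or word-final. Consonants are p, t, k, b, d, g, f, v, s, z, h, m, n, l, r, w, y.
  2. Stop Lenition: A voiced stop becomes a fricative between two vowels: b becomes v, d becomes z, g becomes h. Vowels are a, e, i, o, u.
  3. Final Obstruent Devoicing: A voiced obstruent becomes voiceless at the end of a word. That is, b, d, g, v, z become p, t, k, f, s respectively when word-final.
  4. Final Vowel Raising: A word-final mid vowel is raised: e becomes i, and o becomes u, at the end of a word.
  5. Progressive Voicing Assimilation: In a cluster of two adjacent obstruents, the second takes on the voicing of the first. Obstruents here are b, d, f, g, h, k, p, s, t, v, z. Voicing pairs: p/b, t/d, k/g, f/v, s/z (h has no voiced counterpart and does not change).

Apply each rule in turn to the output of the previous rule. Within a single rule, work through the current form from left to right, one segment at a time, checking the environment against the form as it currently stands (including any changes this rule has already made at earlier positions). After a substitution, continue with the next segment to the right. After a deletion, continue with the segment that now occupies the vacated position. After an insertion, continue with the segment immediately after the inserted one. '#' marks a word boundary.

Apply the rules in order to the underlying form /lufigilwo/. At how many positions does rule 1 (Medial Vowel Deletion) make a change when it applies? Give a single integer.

1 Medial Vowel Deletion: [lufigilwo] → [lfglwo]
2 Stop Lenition: no change — [lfglwo]
3 Final Obstruent Devoicing: no change — [lfglwo]
4 Final Vowel Raising: [lfglwo] → [lfglwu]
5 Progressive Voicing Assimilation: [lfglwu] → [lfklwu]
Rule 1 changed 3 position(s).

3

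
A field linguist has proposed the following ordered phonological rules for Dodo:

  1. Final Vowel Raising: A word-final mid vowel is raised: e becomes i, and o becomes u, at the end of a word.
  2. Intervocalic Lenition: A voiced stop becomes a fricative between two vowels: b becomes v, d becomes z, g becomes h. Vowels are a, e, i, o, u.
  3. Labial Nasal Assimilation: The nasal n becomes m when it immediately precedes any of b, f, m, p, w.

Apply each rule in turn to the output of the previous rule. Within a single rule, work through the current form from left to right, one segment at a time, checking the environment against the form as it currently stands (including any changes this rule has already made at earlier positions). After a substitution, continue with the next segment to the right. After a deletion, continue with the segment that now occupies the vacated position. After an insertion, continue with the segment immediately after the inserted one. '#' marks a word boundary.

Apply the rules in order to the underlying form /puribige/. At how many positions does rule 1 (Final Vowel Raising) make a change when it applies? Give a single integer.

1 Final Vowel Raising: [puribige] → [puribigi]
2 Intervocalic Lenition: [puribigi] → [purivihi]
3 Labial Nasal Assimilation: no change — [purivihi]
Rule 1 changed 1 position(s).

1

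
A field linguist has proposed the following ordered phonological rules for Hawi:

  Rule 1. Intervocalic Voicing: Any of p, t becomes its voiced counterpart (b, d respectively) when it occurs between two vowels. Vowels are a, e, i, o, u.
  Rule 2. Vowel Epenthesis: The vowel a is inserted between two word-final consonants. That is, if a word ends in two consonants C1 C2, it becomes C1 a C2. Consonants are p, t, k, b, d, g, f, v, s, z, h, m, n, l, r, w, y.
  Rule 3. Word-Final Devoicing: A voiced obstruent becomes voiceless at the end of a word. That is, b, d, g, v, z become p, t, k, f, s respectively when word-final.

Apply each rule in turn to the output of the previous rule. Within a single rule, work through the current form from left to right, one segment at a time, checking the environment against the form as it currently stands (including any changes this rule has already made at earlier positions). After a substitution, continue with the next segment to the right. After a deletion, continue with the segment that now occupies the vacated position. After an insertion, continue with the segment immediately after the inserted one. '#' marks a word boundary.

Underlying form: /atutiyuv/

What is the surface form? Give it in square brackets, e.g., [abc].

[adudiyuf]

Rule 1 Intervocalic Voicing: [atutiyuv] → [adudiyuv]
Rule 2 Vowel Epenthesis: no change — [adudiyuv]
Rule 3 Word-Final Devoicing: [adudiyuv] → [adudiyuf]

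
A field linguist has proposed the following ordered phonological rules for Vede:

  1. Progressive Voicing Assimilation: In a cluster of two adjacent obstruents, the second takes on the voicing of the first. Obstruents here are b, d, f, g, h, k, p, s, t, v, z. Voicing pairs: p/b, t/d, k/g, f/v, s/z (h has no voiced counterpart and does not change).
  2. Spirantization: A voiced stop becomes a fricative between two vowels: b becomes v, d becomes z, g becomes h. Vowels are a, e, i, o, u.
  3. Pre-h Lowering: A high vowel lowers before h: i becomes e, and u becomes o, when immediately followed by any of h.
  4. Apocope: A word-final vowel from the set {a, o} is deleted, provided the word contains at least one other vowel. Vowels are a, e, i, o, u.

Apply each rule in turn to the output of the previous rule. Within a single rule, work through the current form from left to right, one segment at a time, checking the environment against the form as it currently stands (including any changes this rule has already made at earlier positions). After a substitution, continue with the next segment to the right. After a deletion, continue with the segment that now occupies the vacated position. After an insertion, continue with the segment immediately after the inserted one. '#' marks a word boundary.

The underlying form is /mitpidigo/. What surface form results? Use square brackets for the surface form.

1 Progressive Voicing Assimilation: no change — [mitpidigo]
2 Spirantization: [mitpidigo] → [mitpiziho]
3 Pre-h Lowering: [mitpiziho] → [mitpizeho]
4 Apocope: [mitpizeho] → [mitpizeh]

[mitpizeh]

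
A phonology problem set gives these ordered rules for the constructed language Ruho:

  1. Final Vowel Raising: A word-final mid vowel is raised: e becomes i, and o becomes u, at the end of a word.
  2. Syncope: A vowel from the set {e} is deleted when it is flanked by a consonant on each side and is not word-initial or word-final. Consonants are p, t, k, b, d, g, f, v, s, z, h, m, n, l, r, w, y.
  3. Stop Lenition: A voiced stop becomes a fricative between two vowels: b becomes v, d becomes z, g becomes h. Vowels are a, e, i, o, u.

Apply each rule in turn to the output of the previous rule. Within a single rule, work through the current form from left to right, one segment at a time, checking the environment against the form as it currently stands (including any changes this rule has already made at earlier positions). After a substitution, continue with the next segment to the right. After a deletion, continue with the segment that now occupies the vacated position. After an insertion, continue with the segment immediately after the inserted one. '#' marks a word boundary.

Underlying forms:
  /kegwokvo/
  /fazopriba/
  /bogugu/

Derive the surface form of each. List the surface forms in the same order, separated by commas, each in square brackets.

[kgwokvu], [fazopriva], [bohuhu]

/kegwokvo/:
  1 Final Vowel Raising: [kegwokvo] → [kegwokvu]
  2 Syncope: [kegwokvu] → [kgwokvu]
  3 Stop Lenition: no change — [kgwokvu]
/fazopriba/:
  1 Final Vowel Raising: no change — [fazopriba]
  2 Syncope: no change — [fazopriba]
  3 Stop Lenition: [fazopriba] → [fazopriva]
/bogugu/:
  1 Final Vowel Raising: no change — [bogugu]
  2 Syncope: no change — [bogugu]
  3 Stop Lenition: [bogugu] → [bohuhu]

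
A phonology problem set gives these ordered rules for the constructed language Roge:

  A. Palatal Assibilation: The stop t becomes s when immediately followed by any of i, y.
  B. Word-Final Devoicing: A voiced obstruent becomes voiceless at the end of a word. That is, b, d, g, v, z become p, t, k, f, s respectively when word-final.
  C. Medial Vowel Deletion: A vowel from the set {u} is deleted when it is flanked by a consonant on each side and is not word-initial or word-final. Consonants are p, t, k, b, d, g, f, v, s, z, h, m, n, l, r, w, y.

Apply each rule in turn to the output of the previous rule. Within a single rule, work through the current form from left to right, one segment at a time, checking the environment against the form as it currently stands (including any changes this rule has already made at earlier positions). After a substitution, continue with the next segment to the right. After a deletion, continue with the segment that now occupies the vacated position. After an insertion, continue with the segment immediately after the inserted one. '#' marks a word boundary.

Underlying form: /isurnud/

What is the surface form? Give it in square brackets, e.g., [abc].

[isrnt]

A Palatal Assibilation: no change — [isurnud]
B Word-Final Devoicing: [isurnud] → [isurnut]
C Medial Vowel Deletion: [isurnut] → [isrnt]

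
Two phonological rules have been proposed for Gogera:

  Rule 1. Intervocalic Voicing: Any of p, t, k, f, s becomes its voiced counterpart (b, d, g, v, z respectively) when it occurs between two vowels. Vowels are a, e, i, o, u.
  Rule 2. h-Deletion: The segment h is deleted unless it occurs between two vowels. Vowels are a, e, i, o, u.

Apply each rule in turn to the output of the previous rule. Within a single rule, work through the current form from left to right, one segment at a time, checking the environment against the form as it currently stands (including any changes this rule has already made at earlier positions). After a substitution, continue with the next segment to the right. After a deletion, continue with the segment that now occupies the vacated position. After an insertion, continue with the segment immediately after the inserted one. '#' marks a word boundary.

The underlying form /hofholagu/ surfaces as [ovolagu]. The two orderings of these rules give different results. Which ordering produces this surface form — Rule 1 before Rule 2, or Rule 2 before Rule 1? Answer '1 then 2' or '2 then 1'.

2 then 1

Order 1 then 2:
  1 Intervocalic Voicing: no change — [hofholagu]
  2 h-Deletion: [hofholagu] → [ofolagu]
  result: [ofolagu]
Order 2 then 1:
  2 h-Deletion: [hofholagu] → [ofolagu]
  1 Intervocalic Voicing: [ofolagu] → [ovolagu]
  result: [ovolagu]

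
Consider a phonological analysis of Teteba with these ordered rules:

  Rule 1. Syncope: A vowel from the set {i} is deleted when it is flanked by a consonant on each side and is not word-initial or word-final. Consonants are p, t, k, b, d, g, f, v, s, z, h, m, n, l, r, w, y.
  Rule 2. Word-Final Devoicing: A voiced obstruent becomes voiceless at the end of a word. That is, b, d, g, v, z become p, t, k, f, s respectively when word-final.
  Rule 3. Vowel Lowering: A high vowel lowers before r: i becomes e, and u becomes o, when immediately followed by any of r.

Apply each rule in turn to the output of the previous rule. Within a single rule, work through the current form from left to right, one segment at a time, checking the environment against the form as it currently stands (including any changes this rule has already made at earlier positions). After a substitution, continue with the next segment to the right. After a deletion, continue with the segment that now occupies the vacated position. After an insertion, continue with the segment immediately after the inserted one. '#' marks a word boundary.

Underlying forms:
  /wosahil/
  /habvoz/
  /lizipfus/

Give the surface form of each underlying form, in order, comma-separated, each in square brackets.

/wosahil/:
  Rule 1 Syncope: [wosahil] → [wosahl]
  Rule 2 Word-Final Devoicing: no change — [wosahl]
  Rule 3 Vowel Lowering: no change — [wosahl]
/habvoz/:
  Rule 1 Syncope: no change — [habvoz]
  Rule 2 Word-Final Devoicing: [habvoz] → [habvos]
  Rule 3 Vowel Lowering: no change — [habvos]
/lizipfus/:
  Rule 1 Syncope: [lizipfus] → [lzpfus]
  Rule 2 Word-Final Devoicing: no change — [lzpfus]
  Rule 3 Vowel Lowering: no change — [lzpfus]

[wosahl], [habvos], [lzpfus]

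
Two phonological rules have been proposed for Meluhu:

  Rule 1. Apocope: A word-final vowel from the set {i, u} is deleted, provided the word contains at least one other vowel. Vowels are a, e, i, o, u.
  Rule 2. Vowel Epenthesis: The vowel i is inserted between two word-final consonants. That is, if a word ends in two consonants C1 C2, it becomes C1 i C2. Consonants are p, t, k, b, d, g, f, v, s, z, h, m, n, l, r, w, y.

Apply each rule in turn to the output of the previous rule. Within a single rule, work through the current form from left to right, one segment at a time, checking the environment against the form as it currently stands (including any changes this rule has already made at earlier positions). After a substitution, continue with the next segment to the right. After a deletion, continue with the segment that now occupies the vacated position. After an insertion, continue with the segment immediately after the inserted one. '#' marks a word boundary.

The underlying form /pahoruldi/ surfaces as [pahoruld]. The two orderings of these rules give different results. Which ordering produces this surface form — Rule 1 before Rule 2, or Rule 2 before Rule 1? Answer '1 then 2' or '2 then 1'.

Order 1 then 2:
  1 Apocope: [pahoruldi] → [pahoruld]
  2 Vowel Epenthesis: [pahoruld] → [pahorulid]
  result: [pahorulid]
Order 2 then 1:
  2 Vowel Epenthesis: no change — [pahoruldi]
  1 Apocope: [pahoruldi] → [pahoruld]
  result: [pahoruld]

2 then 1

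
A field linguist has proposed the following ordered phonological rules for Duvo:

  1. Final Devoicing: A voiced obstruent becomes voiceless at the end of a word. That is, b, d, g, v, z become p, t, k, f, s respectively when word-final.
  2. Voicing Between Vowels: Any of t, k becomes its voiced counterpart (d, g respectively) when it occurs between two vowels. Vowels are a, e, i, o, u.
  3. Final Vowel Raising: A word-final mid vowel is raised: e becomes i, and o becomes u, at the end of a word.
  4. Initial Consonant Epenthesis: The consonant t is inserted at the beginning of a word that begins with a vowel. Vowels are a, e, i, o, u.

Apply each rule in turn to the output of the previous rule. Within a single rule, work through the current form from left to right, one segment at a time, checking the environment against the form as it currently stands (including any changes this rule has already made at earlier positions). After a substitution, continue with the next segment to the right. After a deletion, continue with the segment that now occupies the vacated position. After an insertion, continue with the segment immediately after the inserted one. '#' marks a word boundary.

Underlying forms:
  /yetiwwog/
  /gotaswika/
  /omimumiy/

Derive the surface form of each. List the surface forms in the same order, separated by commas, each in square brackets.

[yediwwok], [godaswiga], [tomimumiy]

/yetiwwog/:
  1 Final Devoicing: [yetiwwog] → [yetiwwok]
  2 Voicing Between Vowels: [yetiwwok] → [yediwwok]
  3 Final Vowel Raising: no change — [yediwwok]
  4 Initial Consonant Epenthesis: no change — [yediwwok]
/gotaswika/:
  1 Final Devoicing: no change — [gotaswika]
  2 Voicing Between Vowels: [gotaswika] → [godaswiga]
  3 Final Vowel Raising: no change — [godaswiga]
  4 Initial Consonant Epenthesis: no change — [godaswiga]
/omimumiy/:
  1 Final Devoicing: no change — [omimumiy]
  2 Voicing Between Vowels: no change — [omimumiy]
  3 Final Vowel Raising: no change — [omimumiy]
  4 Initial Consonant Epenthesis: [omimumiy] → [tomimumiy]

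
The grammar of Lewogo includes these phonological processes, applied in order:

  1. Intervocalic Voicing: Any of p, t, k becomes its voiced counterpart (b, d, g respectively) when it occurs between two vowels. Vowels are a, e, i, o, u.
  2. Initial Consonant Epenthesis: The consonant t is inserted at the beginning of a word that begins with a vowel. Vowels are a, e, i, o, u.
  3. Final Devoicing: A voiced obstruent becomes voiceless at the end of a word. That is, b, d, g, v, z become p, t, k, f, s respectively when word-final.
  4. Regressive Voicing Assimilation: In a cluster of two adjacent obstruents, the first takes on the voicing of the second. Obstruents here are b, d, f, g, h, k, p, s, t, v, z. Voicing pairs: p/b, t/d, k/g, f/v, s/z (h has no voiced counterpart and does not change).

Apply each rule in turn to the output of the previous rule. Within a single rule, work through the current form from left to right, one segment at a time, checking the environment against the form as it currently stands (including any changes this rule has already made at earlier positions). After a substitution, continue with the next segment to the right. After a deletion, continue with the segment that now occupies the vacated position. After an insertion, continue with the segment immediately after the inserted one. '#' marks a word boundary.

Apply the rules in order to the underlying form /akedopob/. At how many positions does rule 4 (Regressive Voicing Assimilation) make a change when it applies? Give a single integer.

0

1 Intervocalic Voicing: [akedopob] → [agedobob]
2 Initial Consonant Epenthesis: [agedobob] → [tagedobob]
3 Final Devoicing: [tagedobob] → [tagedobop]
4 Regressive Voicing Assimilation: no change — [tagedobop]
Rule 4 changed 0 position(s).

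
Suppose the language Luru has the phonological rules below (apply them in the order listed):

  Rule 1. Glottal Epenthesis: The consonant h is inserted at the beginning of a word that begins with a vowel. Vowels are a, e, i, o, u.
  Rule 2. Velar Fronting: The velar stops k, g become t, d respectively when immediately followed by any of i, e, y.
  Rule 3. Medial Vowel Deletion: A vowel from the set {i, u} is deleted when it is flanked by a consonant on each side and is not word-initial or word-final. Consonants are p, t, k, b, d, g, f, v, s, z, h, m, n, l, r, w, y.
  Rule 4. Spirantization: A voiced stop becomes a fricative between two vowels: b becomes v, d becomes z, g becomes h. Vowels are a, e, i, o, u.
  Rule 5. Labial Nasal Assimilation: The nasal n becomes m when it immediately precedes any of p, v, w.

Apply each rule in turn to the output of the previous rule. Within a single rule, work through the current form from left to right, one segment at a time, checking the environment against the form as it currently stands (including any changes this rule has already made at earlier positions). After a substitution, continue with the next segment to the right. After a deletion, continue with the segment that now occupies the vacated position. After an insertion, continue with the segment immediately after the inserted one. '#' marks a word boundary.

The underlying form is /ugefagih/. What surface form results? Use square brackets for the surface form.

[hdefadh]

Rule 1 Glottal Epenthesis: [ugefagih] → [hugefagih]
Rule 2 Velar Fronting: [hugefagih] → [hudefadih]
Rule 3 Medial Vowel Deletion: [hudefadih] → [hdefadh]
Rule 4 Spirantization: no change — [hdefadh]
Rule 5 Labial Nasal Assimilation: no change — [hdefadh]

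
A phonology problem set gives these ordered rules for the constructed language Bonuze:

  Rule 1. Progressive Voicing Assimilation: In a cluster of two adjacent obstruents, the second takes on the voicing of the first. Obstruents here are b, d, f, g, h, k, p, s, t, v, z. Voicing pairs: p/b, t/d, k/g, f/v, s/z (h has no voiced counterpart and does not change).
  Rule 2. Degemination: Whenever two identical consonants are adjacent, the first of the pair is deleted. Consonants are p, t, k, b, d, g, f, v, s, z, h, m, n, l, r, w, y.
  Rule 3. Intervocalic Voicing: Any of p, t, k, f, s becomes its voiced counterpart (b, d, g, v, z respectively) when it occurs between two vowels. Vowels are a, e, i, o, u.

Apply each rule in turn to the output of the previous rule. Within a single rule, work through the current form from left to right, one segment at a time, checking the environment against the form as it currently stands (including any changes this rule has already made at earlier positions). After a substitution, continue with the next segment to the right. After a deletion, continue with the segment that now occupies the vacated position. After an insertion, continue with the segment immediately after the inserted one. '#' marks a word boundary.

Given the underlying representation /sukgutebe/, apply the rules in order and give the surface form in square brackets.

Rule 1 Progressive Voicing Assimilation: [sukgutebe] → [sukkutebe]
Rule 2 Degemination: [sukkutebe] → [sukutebe]
Rule 3 Intervocalic Voicing: [sukutebe] → [sugudebe]

[sugudebe]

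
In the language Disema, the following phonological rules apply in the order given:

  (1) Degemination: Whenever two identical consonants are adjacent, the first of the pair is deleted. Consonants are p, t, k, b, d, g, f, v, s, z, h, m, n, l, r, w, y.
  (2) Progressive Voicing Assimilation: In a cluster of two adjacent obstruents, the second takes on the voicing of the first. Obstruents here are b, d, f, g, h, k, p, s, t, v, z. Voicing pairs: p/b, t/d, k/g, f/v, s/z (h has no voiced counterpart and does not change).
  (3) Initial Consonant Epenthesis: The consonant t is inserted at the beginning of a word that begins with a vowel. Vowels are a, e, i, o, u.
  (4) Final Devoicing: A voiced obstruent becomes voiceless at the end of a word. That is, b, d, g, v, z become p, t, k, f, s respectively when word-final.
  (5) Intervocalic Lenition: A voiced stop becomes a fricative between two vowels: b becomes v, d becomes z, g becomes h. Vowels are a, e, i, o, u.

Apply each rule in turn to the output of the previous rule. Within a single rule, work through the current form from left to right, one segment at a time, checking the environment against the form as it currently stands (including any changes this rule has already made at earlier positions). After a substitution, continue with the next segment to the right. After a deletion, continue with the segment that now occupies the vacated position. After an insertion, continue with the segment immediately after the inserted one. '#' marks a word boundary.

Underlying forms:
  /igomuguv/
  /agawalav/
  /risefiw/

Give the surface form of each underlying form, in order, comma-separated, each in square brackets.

/igomuguv/:
  (1) Degemination: no change — [igomuguv]
  (2) Progressive Voicing Assimilation: no change — [igomuguv]
  (3) Initial Consonant Epenthesis: [igomuguv] → [tigomuguv]
  (4) Final Devoicing: [tigomuguv] → [tigomuguf]
  (5) Intervocalic Lenition: [tigomuguf] → [tihomuhuf]
/agawalav/:
  (1) Degemination: no change — [agawalav]
  (2) Progressive Voicing Assimilation: no change — [agawalav]
  (3) Initial Consonant Epenthesis: [agawalav] → [tagawalav]
  (4) Final Devoicing: [tagawalav] → [tagawalaf]
  (5) Intervocalic Lenition: [tagawalaf] → [tahawalaf]
/risefiw/:
  (1) Degemination: no change — [risefiw]
  (2) Progressive Voicing Assimilation: no change — [risefiw]
  (3) Initial Consonant Epenthesis: no change — [risefiw]
  (4) Final Devoicing: no change — [risefiw]
  (5) Intervocalic Lenition: no change — [risefiw]

[tihomuhuf], [tahawalaf], [risefiw]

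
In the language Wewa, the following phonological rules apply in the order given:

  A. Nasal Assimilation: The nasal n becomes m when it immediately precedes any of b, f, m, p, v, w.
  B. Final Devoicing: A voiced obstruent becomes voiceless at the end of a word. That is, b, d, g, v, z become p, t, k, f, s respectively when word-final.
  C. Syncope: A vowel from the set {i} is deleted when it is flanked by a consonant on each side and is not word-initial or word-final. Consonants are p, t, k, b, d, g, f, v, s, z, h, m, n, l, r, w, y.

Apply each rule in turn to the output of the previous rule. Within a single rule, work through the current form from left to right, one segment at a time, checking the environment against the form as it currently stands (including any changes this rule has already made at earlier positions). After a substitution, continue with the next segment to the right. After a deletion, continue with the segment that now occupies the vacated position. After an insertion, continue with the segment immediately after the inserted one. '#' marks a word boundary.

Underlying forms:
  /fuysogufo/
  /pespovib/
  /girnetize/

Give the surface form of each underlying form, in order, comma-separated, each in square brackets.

/fuysogufo/:
  A Nasal Assimilation: no change — [fuysogufo]
  B Final Devoicing: no change — [fuysogufo]
  C Syncope: no change — [fuysogufo]
/pespovib/:
  A Nasal Assimilation: no change — [pespovib]
  B Final Devoicing: [pespovib] → [pespovip]
  C Syncope: [pespovip] → [pespovp]
/girnetize/:
  A Nasal Assimilation: no change — [girnetize]
  B Final Devoicing: no change — [girnetize]
  C Syncope: [girnetize] → [grnetze]

[fuysogufo], [pespovp], [grnetze]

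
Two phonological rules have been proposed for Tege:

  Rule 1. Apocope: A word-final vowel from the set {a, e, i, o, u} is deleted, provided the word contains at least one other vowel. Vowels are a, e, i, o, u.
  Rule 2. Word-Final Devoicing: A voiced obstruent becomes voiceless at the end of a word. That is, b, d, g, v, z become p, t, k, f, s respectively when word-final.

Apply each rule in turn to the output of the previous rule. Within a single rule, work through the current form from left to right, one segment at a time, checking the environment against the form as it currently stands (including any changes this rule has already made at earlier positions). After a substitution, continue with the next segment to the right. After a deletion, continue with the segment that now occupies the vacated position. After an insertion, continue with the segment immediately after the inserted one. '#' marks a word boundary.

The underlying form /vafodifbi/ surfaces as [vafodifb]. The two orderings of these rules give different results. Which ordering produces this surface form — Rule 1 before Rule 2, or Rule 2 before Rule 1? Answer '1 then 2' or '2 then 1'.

Order 1 then 2:
  1 Apocope: [vafodifbi] → [vafodifb]
  2 Word-Final Devoicing: [vafodifb] → [vafodifp]
  result: [vafodifp]
Order 2 then 1:
  2 Word-Final Devoicing: no change — [vafodifbi]
  1 Apocope: [vafodifbi] → [vafodifb]
  result: [vafodifb]

2 then 1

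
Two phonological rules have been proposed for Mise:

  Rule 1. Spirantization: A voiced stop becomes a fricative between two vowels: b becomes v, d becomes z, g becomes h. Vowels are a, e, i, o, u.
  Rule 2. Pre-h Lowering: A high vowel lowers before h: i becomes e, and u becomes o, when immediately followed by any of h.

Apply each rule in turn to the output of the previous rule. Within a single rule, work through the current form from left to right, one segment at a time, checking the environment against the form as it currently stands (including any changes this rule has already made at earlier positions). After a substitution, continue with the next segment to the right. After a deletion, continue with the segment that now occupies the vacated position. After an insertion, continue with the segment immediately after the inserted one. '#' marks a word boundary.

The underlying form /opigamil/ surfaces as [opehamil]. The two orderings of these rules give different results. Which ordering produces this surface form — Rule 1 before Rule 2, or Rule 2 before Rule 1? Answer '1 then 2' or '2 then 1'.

Order 1 then 2:
  1 Spirantization: [opigamil] → [opihamil]
  2 Pre-h Lowering: [opihamil] → [opehamil]
  result: [opehamil]
Order 2 then 1:
  2 Pre-h Lowering: no change — [opigamil]
  1 Spirantization: [opigamil] → [opihamil]
  result: [opihamil]

1 then 2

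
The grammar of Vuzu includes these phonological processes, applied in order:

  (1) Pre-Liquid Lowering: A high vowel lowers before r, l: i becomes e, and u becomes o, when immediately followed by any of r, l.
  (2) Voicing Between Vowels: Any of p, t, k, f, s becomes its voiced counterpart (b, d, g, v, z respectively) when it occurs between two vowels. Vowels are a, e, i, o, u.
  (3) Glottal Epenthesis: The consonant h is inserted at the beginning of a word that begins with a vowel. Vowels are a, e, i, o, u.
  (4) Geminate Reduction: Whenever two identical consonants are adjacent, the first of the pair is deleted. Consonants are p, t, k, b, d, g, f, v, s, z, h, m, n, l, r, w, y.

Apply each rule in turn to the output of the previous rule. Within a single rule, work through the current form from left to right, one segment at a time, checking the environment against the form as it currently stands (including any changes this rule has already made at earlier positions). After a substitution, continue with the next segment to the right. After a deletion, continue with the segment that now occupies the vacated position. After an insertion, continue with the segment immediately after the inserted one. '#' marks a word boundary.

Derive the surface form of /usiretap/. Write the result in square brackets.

(1) Pre-Liquid Lowering: [usiretap] → [useretap]
(2) Voicing Between Vowels: [useretap] → [uzeredap]
(3) Glottal Epenthesis: [uzeredap] → [huzeredap]
(4) Geminate Reduction: no change — [huzeredap]

[huzeredap]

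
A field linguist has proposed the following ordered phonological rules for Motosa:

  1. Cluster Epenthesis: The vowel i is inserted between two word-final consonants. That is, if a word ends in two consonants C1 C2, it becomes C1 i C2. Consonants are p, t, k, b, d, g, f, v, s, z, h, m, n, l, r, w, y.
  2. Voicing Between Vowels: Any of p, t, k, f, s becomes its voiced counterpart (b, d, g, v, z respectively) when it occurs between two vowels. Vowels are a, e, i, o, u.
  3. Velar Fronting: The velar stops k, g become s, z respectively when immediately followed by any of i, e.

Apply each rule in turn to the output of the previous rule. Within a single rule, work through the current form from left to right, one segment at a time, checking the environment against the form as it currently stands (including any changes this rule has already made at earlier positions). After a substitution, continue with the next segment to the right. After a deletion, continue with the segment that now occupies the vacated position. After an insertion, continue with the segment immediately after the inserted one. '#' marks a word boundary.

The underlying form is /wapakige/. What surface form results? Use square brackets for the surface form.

1 Cluster Epenthesis: no change — [wapakige]
2 Voicing Between Vowels: [wapakige] → [wabagige]
3 Velar Fronting: [wabagige] → [wabazize]

[wabazize]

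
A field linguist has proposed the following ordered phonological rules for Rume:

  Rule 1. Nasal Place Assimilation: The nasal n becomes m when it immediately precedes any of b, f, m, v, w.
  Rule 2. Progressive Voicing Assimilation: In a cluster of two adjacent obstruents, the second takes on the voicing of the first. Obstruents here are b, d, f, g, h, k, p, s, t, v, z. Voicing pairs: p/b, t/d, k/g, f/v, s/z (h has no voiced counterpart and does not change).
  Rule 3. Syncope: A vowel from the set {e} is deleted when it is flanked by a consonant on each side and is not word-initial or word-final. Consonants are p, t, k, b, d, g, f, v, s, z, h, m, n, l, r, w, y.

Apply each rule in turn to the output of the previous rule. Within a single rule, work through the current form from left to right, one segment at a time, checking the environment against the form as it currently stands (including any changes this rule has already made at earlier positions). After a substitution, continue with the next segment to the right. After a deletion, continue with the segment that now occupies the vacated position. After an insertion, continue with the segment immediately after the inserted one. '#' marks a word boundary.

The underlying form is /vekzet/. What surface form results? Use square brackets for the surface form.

[vkst]

Rule 1 Nasal Place Assimilation: no change — [vekzet]
Rule 2 Progressive Voicing Assimilation: [vekzet] → [vekset]
Rule 3 Syncope: [vekset] → [vkst]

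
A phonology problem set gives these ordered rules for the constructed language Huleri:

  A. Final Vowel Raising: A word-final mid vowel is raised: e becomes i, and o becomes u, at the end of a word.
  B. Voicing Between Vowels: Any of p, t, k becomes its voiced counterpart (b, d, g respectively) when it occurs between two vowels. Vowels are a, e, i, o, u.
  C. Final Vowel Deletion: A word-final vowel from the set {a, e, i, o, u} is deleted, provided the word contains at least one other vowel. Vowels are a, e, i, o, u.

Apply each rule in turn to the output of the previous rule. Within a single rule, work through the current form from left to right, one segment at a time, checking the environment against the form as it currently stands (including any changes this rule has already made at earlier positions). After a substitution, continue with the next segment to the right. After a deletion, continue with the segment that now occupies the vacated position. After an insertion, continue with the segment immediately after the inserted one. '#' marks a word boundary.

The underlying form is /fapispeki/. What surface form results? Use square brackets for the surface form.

A Final Vowel Raising: no change — [fapispeki]
B Voicing Between Vowels: [fapispeki] → [fabispegi]
C Final Vowel Deletion: [fabispegi] → [fabispeg]

[fabispeg]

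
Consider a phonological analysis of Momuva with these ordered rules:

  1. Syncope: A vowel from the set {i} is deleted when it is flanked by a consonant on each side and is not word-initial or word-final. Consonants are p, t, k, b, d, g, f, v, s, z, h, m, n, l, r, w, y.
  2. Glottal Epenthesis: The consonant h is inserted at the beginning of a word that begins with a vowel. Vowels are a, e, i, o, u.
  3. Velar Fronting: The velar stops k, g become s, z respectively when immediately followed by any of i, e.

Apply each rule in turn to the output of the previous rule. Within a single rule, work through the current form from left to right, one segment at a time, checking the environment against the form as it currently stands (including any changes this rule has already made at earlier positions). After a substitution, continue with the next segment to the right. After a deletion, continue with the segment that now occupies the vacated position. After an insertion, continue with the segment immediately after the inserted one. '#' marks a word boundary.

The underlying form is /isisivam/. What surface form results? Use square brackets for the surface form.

[hissvam]

1 Syncope: [isisivam] → [issvam]
2 Glottal Epenthesis: [issvam] → [hissvam]
3 Velar Fronting: no change — [hissvam]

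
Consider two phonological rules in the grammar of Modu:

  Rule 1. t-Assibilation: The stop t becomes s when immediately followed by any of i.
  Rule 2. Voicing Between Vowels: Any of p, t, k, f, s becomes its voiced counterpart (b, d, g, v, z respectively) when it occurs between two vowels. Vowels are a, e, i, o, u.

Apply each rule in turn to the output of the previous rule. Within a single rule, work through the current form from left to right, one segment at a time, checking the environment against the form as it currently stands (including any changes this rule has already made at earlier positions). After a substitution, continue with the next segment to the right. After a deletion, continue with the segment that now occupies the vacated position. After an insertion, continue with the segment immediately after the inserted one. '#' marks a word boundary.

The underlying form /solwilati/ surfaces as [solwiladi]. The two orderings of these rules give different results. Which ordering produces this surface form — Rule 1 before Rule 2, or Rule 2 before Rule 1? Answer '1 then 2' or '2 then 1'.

Order 1 then 2:
  1 t-Assibilation: [solwilati] → [solwilasi]
  2 Voicing Between Vowels: [solwilasi] → [solwilazi]
  result: [solwilazi]
Order 2 then 1:
  2 Voicing Between Vowels: [solwilati] → [solwiladi]
  1 t-Assibilation: no change — [solwiladi]
  result: [solwiladi]

2 then 1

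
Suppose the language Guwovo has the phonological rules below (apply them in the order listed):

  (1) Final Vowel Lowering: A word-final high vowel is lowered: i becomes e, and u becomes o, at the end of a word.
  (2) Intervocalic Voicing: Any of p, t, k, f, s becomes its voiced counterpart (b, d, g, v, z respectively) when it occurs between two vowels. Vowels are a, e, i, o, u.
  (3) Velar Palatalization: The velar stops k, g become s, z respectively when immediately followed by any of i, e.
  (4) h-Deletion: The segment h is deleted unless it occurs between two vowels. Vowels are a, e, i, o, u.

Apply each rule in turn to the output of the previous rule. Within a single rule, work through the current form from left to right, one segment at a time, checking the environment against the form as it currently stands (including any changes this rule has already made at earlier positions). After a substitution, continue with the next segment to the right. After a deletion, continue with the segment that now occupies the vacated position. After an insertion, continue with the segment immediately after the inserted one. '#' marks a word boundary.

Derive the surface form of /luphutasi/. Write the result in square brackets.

[lupudaze]

(1) Final Vowel Lowering: [luphutasi] → [luphutase]
(2) Intervocalic Voicing: [luphutase] → [luphudaze]
(3) Velar Palatalization: no change — [luphudaze]
(4) h-Deletion: [luphudaze] → [lupudaze]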